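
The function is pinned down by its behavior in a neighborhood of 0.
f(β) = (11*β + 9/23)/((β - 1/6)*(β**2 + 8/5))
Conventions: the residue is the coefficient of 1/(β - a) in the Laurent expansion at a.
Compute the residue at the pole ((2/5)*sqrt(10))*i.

The factor β**2 + 8/5 splits as (β - a)(β - a') with a = ((2/5)*sqrt(10))*i, a' = -((2/5)*sqrt(10))*i. At the order-1 pole a set g(β) = (β - a)*f(β) = [(11*β + 9/23)/(β - 1/6)] / (β - a').
Simple pole: residue = g(a) at a = ((2/5)*sqrt(10))*i, which is (-4605/6739) - ((36297/26956)*sqrt(10))*i.

The residue is (-4605/6739) - ((36297/26956)*sqrt(10))*i.


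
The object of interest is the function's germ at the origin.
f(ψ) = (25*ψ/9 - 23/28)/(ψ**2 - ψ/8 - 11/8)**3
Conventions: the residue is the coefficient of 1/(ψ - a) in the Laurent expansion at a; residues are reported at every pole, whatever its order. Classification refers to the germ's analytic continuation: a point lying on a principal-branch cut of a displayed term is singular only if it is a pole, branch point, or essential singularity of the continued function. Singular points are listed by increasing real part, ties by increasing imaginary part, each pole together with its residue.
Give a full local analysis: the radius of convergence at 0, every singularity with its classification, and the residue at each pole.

Radius of convergence at 0: -1/16 + (1/16)*sqrt(353).
At 1/16 - (1/16)*sqrt(353): a pole of order 3; residue (2674688/923726517)*sqrt(353).
At 1/16 + (1/16)*sqrt(353): a pole of order 3; residue -(2674688/923726517)*sqrt(353).

Denominator factor (ψ**2 - ψ/8 - 11/8)^3: discriminant 353/64, real irrational roots 1/16 + (1/16)*sqrt(353) and 1/16 - (1/16)*sqrt(353); poles of order 3, moduli 1/16 + (1/16)*sqrt(353) and -1/16 + (1/16)*sqrt(353).
The radius of convergence is the smallest modulus among the singular points: -1/16 + (1/16)*sqrt(353).
The factor ψ**2 - ψ/8 - 11/8 splits as (ψ - a)(ψ - a') with a = 1/16 - (1/16)*sqrt(353), a' = 1/16 + (1/16)*sqrt(353). At the order-3 pole a set g(ψ) = (ψ - a)^3*f(ψ) = [25*ψ/9 - 23/28] / (ψ - a')^3.
Order-3 pole: residue = g''(a)/2; g''(1/16 - (1/16)*sqrt(353)) = (5349376/923726517)*sqrt(353), so the residue is (2674688/923726517)*sqrt(353).
The factor ψ**2 - ψ/8 - 11/8 splits as (ψ - a)(ψ - a') with a = 1/16 + (1/16)*sqrt(353), a' = 1/16 - (1/16)*sqrt(353). At the order-3 pole a set g(ψ) = (ψ - a)^3*f(ψ) = [25*ψ/9 - 23/28] / (ψ - a')^3.
Order-3 pole: residue = g''(a)/2; g''(1/16 + (1/16)*sqrt(353)) = -(5349376/923726517)*sqrt(353), so the residue is -(2674688/923726517)*sqrt(353).
List the singular points by increasing real part (a conjugate pair: the negative imaginary part first).


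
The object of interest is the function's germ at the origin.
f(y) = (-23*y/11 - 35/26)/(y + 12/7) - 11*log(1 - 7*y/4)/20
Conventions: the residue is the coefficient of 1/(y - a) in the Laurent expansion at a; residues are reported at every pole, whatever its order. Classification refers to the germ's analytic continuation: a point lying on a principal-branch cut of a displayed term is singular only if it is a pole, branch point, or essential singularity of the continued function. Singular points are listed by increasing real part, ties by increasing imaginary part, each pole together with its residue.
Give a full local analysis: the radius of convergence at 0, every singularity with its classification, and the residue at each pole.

Denominator factor (y + 12/7): pole of order 1 at -12/7, modulus 12/7.
Branch term (-11/20)*log(1 - y/(4/7)): its argument vanishes at y = 4/7, a logarithmic branch point, modulus 4/7.
The radius of convergence is the smallest modulus among the singular points: 4/7.
The branch term is analytic at -12/7 and contributes nothing to the residue; only the rational part matters.
At the order-1 pole -12/7 set g(y) = (y - (-12/7))*(rational part) = -23*y/11 - 35/26.
Simple pole: residue = g(a) at a = -12/7, which is 4481/2002.
List the singular points by increasing real part (a conjugate pair: the negative imaginary part first).

Radius of convergence at 0: 4/7.
At -12/7: a pole of order 1; residue 4481/2002.
At 4/7: a logarithmic branch point.


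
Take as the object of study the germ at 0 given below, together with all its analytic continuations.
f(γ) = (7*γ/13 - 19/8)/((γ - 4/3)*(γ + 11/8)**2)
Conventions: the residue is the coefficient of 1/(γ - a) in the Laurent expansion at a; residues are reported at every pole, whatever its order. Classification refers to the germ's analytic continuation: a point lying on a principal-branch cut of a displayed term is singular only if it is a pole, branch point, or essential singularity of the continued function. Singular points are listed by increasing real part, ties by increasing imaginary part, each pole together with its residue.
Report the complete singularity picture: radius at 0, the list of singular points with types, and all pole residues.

Radius of convergence at 0: 4/3.
At -11/8: a pole of order 2; residue 12408/54925.
At 4/3: a pole of order 1; residue -12408/54925.

Denominator factor (γ - 4/3): pole of order 1 at 4/3, modulus 4/3.
Denominator factor (γ + 11/8)^2: pole of order 2 at -11/8, modulus 11/8.
The radius of convergence is the smallest modulus among the singular points: 4/3.
At the order-2 pole -11/8 set g(γ) = (γ - (-11/8))^2*f(γ) = (7*γ/13 - 19/8)/(γ - 4/3).
Order-2 pole: residue = g'(a); g'(-11/8) = 12408/54925, so the residue is 12408/54925.
At the order-1 pole 4/3 set g(γ) = (γ - (4/3))*f(γ) = (7*γ/13 - 19/8)/(γ + 11/8)**2.
Simple pole: residue = g(a) at a = 4/3, which is -12408/54925.
List the singular points by increasing real part (a conjugate pair: the negative imaginary part first).


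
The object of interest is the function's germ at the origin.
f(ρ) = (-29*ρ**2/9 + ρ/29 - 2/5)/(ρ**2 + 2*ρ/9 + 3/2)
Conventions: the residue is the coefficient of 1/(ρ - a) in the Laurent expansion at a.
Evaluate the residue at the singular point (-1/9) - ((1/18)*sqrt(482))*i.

The factor ρ**2 + 2*ρ/9 + 3/2 splits as (ρ - a)(ρ - a') with a = (-1/9) - ((1/18)*sqrt(482))*i, a' = (-1/9) + ((1/18)*sqrt(482))*i. At the order-1 pole a set g(ρ) = (ρ - a)*f(ρ) = [-29*ρ**2/9 + ρ/29 - 2/5] / (ρ - a').
Simple pole: residue = g(a) at a = (-1/9) - ((1/18)*sqrt(482))*i, which is (1763/4698) + ((919621/11322180)*sqrt(482))*i.

The residue is (1763/4698) + ((919621/11322180)*sqrt(482))*i.


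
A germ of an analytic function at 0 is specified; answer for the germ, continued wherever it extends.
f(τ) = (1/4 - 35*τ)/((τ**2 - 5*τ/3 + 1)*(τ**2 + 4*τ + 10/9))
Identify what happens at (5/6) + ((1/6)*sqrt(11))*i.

The point is a pole of order 1.

The denominator factor τ**2 - 5*τ/3 + 1 vanishes at (5/6) + ((1/6)*sqrt(11))*i and appears to the power 1; the numerator there equals (-347/12) - ((35/6)*sqrt(11))*i, nonzero, and no other factor vanishes.
Hence a pole whose order is the multiplicity, 1.


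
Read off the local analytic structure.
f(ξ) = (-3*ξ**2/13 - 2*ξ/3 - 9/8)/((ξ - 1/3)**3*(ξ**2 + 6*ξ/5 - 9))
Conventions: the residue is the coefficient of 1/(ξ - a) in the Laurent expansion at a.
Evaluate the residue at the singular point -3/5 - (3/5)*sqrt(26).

The factor ξ**2 + 6*ξ/5 - 9 splits as (ξ - a)(ξ - a') with a = -3/5 - (3/5)*sqrt(26), a' = -3/5 + (3/5)*sqrt(26). At the order-1 pole a set g(ξ) = (ξ - a)*f(ξ) = [(-3*ξ**2/13 - 2*ξ/3 - 9/8)/(ξ - 1/3)**3] / (ξ - a').
Simple pole: residue = g(a) at a = -3/5 - (3/5)*sqrt(26), which is -218298195/5797268672 + (489168135/75364492736)*sqrt(26).

The residue is -218298195/5797268672 + (489168135/75364492736)*sqrt(26).


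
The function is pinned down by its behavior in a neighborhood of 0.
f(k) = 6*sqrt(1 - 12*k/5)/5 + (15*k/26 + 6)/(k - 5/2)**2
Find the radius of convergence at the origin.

Denominator factor (k - 5/2)^2: pole of order 2 at 5/2, modulus 5/2.
Branch term (6/5)*sqrt(1 - k/(5/12)): its argument vanishes at k = 5/12, a square-root branch point, modulus 5/12.
The radius of convergence is the smallest modulus among the singular points: 5/12.

The radius of convergence is 5/12.


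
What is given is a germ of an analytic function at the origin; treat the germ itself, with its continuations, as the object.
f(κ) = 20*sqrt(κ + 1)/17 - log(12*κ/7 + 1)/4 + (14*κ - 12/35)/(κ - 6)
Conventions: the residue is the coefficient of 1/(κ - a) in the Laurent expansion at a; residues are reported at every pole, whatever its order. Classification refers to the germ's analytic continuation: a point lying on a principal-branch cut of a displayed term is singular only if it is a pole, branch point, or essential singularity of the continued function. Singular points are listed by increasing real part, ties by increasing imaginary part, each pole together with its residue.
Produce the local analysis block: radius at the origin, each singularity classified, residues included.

Radius of convergence at 0: 7/12.
At -1: an algebraic (square-root) branch point.
At -7/12: a logarithmic branch point.
At 6: a pole of order 1; residue 2928/35.

Denominator factor (κ - 6): pole of order 1 at 6, modulus 6.
Branch term (-1/4)*log(1 - κ/(-7/12)): its argument vanishes at κ = -7/12, a logarithmic branch point, modulus 7/12.
Branch term (20/17)*sqrt(1 - κ/(-1)): its argument vanishes at κ = -1, a square-root branch point, modulus 1.
The radius of convergence is the smallest modulus among the singular points: 7/12.
The branch terms are analytic at 6 and contribute nothing to the residue; only the rational part matters.
At the order-1 pole 6 set g(κ) = (κ - (6))*(rational part) = 14*κ - 12/35.
Simple pole: residue = g(a) at a = 6, which is 2928/35.
List the singular points by increasing real part (a conjugate pair: the negative imaginary part first).


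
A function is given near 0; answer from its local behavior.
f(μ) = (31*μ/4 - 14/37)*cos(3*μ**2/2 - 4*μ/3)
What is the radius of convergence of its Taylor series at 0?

The radius of convergence is infinite.

The factor cos(3*μ**2/2 - 4*μ/3) is entire and contributes no finite singular point.
The polynomial part has no poles.
No finite singular points: the Taylor series at 0 converges everywhere.


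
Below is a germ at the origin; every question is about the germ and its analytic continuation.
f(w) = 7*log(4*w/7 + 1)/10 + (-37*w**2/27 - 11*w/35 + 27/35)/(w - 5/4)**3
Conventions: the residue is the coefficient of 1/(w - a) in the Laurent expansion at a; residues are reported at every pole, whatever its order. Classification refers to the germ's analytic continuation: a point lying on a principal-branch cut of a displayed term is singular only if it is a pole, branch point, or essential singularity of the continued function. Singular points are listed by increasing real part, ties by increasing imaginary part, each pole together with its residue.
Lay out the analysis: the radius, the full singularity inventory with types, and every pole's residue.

Denominator factor (w - 5/4)^3: pole of order 3 at 5/4, modulus 5/4.
Branch term (7/10)*log(1 - w/(-7/4)): its argument vanishes at w = -7/4, a logarithmic branch point, modulus 7/4.
The radius of convergence is the smallest modulus among the singular points: 5/4.
The branch term is analytic at 5/4 and contributes nothing to the residue; only the rational part matters.
At the order-3 pole 5/4 set g(w) = (w - (5/4))^3*(rational part) = -37*w**2/27 - 11*w/35 + 27/35.
Order-3 pole: residue = g''(a)/2; g''(5/4) = -74/27, so the residue is -37/27.
List the singular points by increasing real part (a conjugate pair: the negative imaginary part first).

Radius of convergence at 0: 5/4.
At -7/4: a logarithmic branch point.
At 5/4: a pole of order 3; residue -37/27.


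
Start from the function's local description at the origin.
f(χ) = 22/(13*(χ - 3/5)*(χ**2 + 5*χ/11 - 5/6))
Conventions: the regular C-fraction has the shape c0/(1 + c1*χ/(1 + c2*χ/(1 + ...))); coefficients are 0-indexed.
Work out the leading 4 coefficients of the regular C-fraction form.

The regular C-fraction coefficients are [44/13, -73/33, -48/365, 20459/2920].

Taylor coefficients (expand at 0): a_0 = 44/13, a_1 = 292/39, a_2 = 112916/6435, a_3 = 7267916/212355.
c0 = a_0 = 44/13. Peel one level at a time: if S = 1 + c*χ/S' with S'(0) = 1, then c is the χ-coefficient of S and S' = c*χ/(S - 1).
S_1 = c0/f = 1 + (-73/33)*χ + (-16/55)*χ^2 + ...; c1 = -73/33.
S_2 = c1*χ/(S_1 - 1) = 1 + (-48/365)*χ + (122754/133225)*χ^2 + ...; c2 = -48/365.
S_3 = c2*χ/(S_2 - 1) = 1 + (20459/2920)*χ + ...; c3 = 20459/2920.


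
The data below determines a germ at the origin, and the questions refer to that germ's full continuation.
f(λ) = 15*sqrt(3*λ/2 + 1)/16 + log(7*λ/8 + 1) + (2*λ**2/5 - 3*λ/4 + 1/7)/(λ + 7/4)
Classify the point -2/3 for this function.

The term (15/16)*sqrt(1 - λ/(-2/3)) has argument 1 - -2/3/(-2/3) = 0 at -2/3: a square-root (algebraic, two-sheeted) branch point; the remaining terms are analytic or single-valued there.

The point is an algebraic (square-root) branch point.


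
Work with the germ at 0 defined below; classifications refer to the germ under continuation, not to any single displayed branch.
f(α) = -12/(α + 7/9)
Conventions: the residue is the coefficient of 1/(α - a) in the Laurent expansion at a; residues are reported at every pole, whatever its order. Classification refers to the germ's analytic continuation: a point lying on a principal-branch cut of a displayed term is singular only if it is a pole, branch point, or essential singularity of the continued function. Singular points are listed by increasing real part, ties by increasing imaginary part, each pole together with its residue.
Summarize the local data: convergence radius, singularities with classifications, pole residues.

Denominator factor (α + 7/9): pole of order 1 at -7/9, modulus 7/9.
The radius of convergence is the smallest modulus among the singular points: 7/9.
At the order-1 pole -7/9 set g(α) = (α - (-7/9))*f(α) = -12.
Simple pole: residue = g(a) at a = -7/9, which is -12.

Radius of convergence at 0: 7/9.
At -7/9: a pole of order 1; residue -12.


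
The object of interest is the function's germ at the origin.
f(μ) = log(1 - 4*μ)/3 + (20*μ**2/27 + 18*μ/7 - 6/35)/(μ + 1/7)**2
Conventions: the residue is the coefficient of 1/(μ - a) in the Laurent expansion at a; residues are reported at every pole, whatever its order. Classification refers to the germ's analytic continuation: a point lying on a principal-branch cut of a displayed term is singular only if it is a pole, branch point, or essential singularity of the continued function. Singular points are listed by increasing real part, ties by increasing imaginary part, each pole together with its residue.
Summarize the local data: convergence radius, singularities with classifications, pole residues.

Radius of convergence at 0: 1/7.
At -1/7: a pole of order 2; residue 446/189.
At 1/4: a logarithmic branch point.

Denominator factor (μ + 1/7)^2: pole of order 2 at -1/7, modulus 1/7.
Branch term (1/3)*log(1 - μ/(1/4)): its argument vanishes at μ = 1/4, a logarithmic branch point, modulus 1/4.
The radius of convergence is the smallest modulus among the singular points: 1/7.
The branch term is analytic at -1/7 and contributes nothing to the residue; only the rational part matters.
At the order-2 pole -1/7 set g(μ) = (μ - (-1/7))^2*(rational part) = 20*μ**2/27 + 18*μ/7 - 6/35.
Order-2 pole: residue = g'(a); g'(-1/7) = 446/189, so the residue is 446/189.
List the singular points by increasing real part (a conjugate pair: the negative imaginary part first).


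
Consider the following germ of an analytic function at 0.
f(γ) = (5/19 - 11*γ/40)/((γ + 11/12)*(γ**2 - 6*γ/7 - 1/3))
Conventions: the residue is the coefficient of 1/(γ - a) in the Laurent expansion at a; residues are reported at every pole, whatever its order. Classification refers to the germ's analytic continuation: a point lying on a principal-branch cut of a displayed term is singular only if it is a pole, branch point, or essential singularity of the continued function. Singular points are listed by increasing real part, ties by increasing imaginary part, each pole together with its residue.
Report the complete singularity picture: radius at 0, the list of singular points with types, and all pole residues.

Denominator factor (γ + 11/12): pole of order 1 at -11/12, modulus 11/12.
Denominator factor (γ**2 - 6*γ/7 - 1/3): discriminant 304/147, real irrational roots 3/7 + (2/21)*sqrt(57) and 3/7 - (2/21)*sqrt(57); poles of order 1, moduli 3/7 + (2/21)*sqrt(57) and -3/7 + (2/21)*sqrt(57).
The radius of convergence is the smallest modulus among the singular points: -3/7 + (2/21)*sqrt(57).
At the order-1 pole -11/12 set g(γ) = (γ - (-11/12))*f(γ) = (5/19 - 11*γ/40)/(γ**2 - 6*γ/7 - 1/3).
Simple pole: residue = g(a) at a = -11/12, which is 98679/247570.
The factor γ**2 - 6*γ/7 - 1/3 splits as (γ - a)(γ - a') with a = 3/7 - (2/21)*sqrt(57), a' = 3/7 + (2/21)*sqrt(57). At the order-1 pole a set g(γ) = (γ - a)*f(γ) = [(5/19 - 11*γ/40)/(γ + 11/12)] / (γ - a').
Simple pole: residue = g(a) at a = 3/7 - (2/21)*sqrt(57), which is -98679/495140 - (90531/3763064)*sqrt(57).
The factor γ**2 - 6*γ/7 - 1/3 splits as (γ - a)(γ - a') with a = 3/7 + (2/21)*sqrt(57), a' = 3/7 - (2/21)*sqrt(57). At the order-1 pole a set g(γ) = (γ - a)*f(γ) = [(5/19 - 11*γ/40)/(γ + 11/12)] / (γ - a').
Simple pole: residue = g(a) at a = 3/7 + (2/21)*sqrt(57), which is -98679/495140 + (90531/3763064)*sqrt(57).
List the singular points by increasing real part (a conjugate pair: the negative imaginary part first).

Radius of convergence at 0: -3/7 + (2/21)*sqrt(57).
At -11/12: a pole of order 1; residue 98679/247570.
At 3/7 - (2/21)*sqrt(57): a pole of order 1; residue -98679/495140 - (90531/3763064)*sqrt(57).
At 3/7 + (2/21)*sqrt(57): a pole of order 1; residue -98679/495140 + (90531/3763064)*sqrt(57).


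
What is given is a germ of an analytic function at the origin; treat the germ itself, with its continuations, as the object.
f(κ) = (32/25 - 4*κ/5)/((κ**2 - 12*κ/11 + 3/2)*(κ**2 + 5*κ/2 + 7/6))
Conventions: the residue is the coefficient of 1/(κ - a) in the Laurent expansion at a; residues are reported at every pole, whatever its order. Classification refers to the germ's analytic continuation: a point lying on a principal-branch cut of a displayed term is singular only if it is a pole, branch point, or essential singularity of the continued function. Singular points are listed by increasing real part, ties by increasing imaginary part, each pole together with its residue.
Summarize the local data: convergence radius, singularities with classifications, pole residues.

Radius of convergence at 0: 5/4 - (1/12)*sqrt(57).
At -5/4 - (1/12)*sqrt(57): a pole of order 1; residue 24816/208025 - (225984/3952475)*sqrt(57).
At -5/4 + (1/12)*sqrt(57): a pole of order 1; residue 24816/208025 + (225984/3952475)*sqrt(57).
At (6/11) - ((1/22)*sqrt(582))*i: a pole of order 1; residue (-24816/208025) - ((8756/4035685)*sqrt(582))*i.
At (6/11) + ((1/22)*sqrt(582))*i: a pole of order 1; residue (-24816/208025) + ((8756/4035685)*sqrt(582))*i.

Denominator factor (κ**2 + 5*κ/2 + 7/6): discriminant 19/12, real irrational roots -5/4 + (1/12)*sqrt(57) and -5/4 - (1/12)*sqrt(57); poles of order 1, moduli 5/4 - (1/12)*sqrt(57) and 5/4 + (1/12)*sqrt(57).
Denominator factor (κ**2 - 12*κ/11 + 3/2): discriminant -582/121, complex-conjugate roots (6/11) + ((1/22)*sqrt(582))*i and (6/11) - ((1/22)*sqrt(582))*i; poles of order 1, moduli (1/2)*sqrt(6) and (1/2)*sqrt(6).
The radius of convergence is the smallest modulus among the singular points: 5/4 - (1/12)*sqrt(57).
The factor κ**2 + 5*κ/2 + 7/6 splits as (κ - a)(κ - a') with a = -5/4 - (1/12)*sqrt(57), a' = -5/4 + (1/12)*sqrt(57). At the order-1 pole a set g(κ) = (κ - a)*f(κ) = [(32/25 - 4*κ/5)/(κ**2 - 12*κ/11 + 3/2)] / (κ - a').
Simple pole: residue = g(a) at a = -5/4 - (1/12)*sqrt(57), which is 24816/208025 - (225984/3952475)*sqrt(57).
The factor κ**2 + 5*κ/2 + 7/6 splits as (κ - a)(κ - a') with a = -5/4 + (1/12)*sqrt(57), a' = -5/4 - (1/12)*sqrt(57). At the order-1 pole a set g(κ) = (κ - a)*f(κ) = [(32/25 - 4*κ/5)/(κ**2 - 12*κ/11 + 3/2)] / (κ - a').
Simple pole: residue = g(a) at a = -5/4 + (1/12)*sqrt(57), which is 24816/208025 + (225984/3952475)*sqrt(57).
The factor κ**2 - 12*κ/11 + 3/2 splits as (κ - a)(κ - a') with a = (6/11) - ((1/22)*sqrt(582))*i, a' = (6/11) + ((1/22)*sqrt(582))*i. At the order-1 pole a set g(κ) = (κ - a)*f(κ) = [(32/25 - 4*κ/5)/(κ**2 + 5*κ/2 + 7/6)] / (κ - a').
Simple pole: residue = g(a) at a = (6/11) - ((1/22)*sqrt(582))*i, which is (-24816/208025) - ((8756/4035685)*sqrt(582))*i.
The factor κ**2 - 12*κ/11 + 3/2 splits as (κ - a)(κ - a') with a = (6/11) + ((1/22)*sqrt(582))*i, a' = (6/11) - ((1/22)*sqrt(582))*i. At the order-1 pole a set g(κ) = (κ - a)*f(κ) = [(32/25 - 4*κ/5)/(κ**2 + 5*κ/2 + 7/6)] / (κ - a').
Simple pole: residue = g(a) at a = (6/11) + ((1/22)*sqrt(582))*i, which is (-24816/208025) + ((8756/4035685)*sqrt(582))*i.
List the singular points by increasing real part (a conjugate pair: the negative imaginary part first).


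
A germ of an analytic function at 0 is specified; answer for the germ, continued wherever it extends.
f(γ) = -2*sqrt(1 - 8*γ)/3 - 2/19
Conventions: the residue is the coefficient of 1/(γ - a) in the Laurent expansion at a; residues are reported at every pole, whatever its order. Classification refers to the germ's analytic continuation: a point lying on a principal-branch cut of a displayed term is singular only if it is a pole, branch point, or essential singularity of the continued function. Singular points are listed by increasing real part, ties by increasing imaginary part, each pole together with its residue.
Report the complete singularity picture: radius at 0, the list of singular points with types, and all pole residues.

Radius of convergence at 0: 1/8.
At 1/8: an algebraic (square-root) branch point.

Branch term (-2/3)*sqrt(1 - γ/(1/8)): its argument vanishes at γ = 1/8, a square-root branch point, modulus 1/8.
The radius of convergence is the smallest modulus among the singular points: 1/8.


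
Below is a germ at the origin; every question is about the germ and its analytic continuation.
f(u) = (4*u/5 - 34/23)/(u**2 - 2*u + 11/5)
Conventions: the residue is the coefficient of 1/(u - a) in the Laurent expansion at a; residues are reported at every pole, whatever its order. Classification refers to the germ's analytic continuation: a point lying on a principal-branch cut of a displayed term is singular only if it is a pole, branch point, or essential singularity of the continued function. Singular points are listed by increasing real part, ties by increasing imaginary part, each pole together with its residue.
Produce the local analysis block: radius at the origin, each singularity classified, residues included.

Radius of convergence at 0: (1/5)*sqrt(55).
At (1) - ((1/5)*sqrt(30))*i: a pole of order 1; residue (2/5) - ((13/230)*sqrt(30))*i.
At (1) + ((1/5)*sqrt(30))*i: a pole of order 1; residue (2/5) + ((13/230)*sqrt(30))*i.

Denominator factor (u**2 - 2*u + 11/5): discriminant -24/5, complex-conjugate roots (1) + ((1/5)*sqrt(30))*i and (1) - ((1/5)*sqrt(30))*i; poles of order 1, moduli (1/5)*sqrt(55) and (1/5)*sqrt(55).
The radius of convergence is the smallest modulus among the singular points: (1/5)*sqrt(55).
The factor u**2 - 2*u + 11/5 splits as (u - a)(u - a') with a = (1) - ((1/5)*sqrt(30))*i, a' = (1) + ((1/5)*sqrt(30))*i. At the order-1 pole a set g(u) = (u - a)*f(u) = [4*u/5 - 34/23] / (u - a').
Simple pole: residue = g(a) at a = (1) - ((1/5)*sqrt(30))*i, which is (2/5) - ((13/230)*sqrt(30))*i.
The factor u**2 - 2*u + 11/5 splits as (u - a)(u - a') with a = (1) + ((1/5)*sqrt(30))*i, a' = (1) - ((1/5)*sqrt(30))*i. At the order-1 pole a set g(u) = (u - a)*f(u) = [4*u/5 - 34/23] / (u - a').
Simple pole: residue = g(a) at a = (1) + ((1/5)*sqrt(30))*i, which is (2/5) + ((13/230)*sqrt(30))*i.
List the singular points by increasing real part (a conjugate pair: the negative imaginary part first).


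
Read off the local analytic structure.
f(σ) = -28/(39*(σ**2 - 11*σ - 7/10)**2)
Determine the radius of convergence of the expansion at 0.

The radius of convergence is -11/2 + (1/10)*sqrt(3095).

Denominator factor (σ**2 - 11*σ - 7/10)^2: discriminant 619/5, real irrational roots 11/2 + (1/10)*sqrt(3095) and 11/2 - (1/10)*sqrt(3095); poles of order 2, moduli 11/2 + (1/10)*sqrt(3095) and -11/2 + (1/10)*sqrt(3095).
The radius of convergence is the smallest modulus among the singular points: -11/2 + (1/10)*sqrt(3095).


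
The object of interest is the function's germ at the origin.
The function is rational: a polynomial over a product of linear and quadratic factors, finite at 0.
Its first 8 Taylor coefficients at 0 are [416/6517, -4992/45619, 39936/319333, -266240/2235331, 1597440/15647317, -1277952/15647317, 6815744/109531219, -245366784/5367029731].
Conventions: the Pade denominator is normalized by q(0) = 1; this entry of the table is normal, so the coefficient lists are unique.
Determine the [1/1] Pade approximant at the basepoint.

Taylor coefficients needed (read off): a_0 = 416/6517, a_1 = -4992/45619, a_2 = 39936/319333.
Write the denominator as Q(σ) = 1 + q1*σ. Requiring Q*f - P = O(σ^3) with deg P <= 1 kills the coefficients of σ^2..σ^2 in Q*f:
  σ^2: a_2 + q1*a_1 = 0, i.e. 39936/319333 + (-4992/45619)*q1 = 0.
Solving this linear system: q1 = 8/7.
The numerator is Q*f truncated at degree 1: P0 = a_0 = 416/6517; P1 = a_1 + q1*a_0 = -1664/45619.

The Pade approximant has numerator coefficients [416/6517, -1664/45619]; denominator coefficients [1, 8/7].


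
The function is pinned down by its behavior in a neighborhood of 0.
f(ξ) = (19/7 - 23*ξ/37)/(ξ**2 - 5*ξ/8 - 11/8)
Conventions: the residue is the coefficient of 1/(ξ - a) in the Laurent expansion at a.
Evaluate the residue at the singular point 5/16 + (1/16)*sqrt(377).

The residue is -23/74 + (10443/195286)*sqrt(377).

The factor ξ**2 - 5*ξ/8 - 11/8 splits as (ξ - a)(ξ - a') with a = 5/16 + (1/16)*sqrt(377), a' = 5/16 - (1/16)*sqrt(377). At the order-1 pole a set g(ξ) = (ξ - a)*f(ξ) = [19/7 - 23*ξ/37] / (ξ - a').
Simple pole: residue = g(a) at a = 5/16 + (1/16)*sqrt(377), which is -23/74 + (10443/195286)*sqrt(377).


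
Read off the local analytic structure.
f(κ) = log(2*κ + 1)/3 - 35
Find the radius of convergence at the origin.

Branch term (1/3)*log(1 - κ/(-1/2)): its argument vanishes at κ = -1/2, a logarithmic branch point, modulus 1/2.
The radius of convergence is the smallest modulus among the singular points: 1/2.

The radius of convergence is 1/2.


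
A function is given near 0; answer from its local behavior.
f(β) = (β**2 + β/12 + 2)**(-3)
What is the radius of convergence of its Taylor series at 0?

Denominator factor (β**2 + β/12 + 2)^3: discriminant -1151/144, complex-conjugate roots (-1/24) + ((1/24)*sqrt(1151))*i and (-1/24) - ((1/24)*sqrt(1151))*i; poles of order 3, moduli sqrt(2) and sqrt(2).
The radius of convergence is the smallest modulus among the singular points: sqrt(2).

The radius of convergence is sqrt(2).


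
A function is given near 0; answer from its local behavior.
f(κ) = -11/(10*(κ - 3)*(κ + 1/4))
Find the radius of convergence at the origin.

Denominator factor (κ + 1/4): pole of order 1 at -1/4, modulus 1/4.
Denominator factor (κ - 3): pole of order 1 at 3, modulus 3.
The radius of convergence is the smallest modulus among the singular points: 1/4.

The radius of convergence is 1/4.


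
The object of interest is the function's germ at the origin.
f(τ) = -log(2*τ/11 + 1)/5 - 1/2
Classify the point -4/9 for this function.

The point is a regular point.

There is no denominator, hence no pole anywhere.
Branch term log(1 - τ/(-11/2)): argument at -4/9 is 91/99, nonzero, so -4/9 is not its branch point (a point on a principal cut is still regular for the continued germ).
So the germ continues analytically to -4/9.


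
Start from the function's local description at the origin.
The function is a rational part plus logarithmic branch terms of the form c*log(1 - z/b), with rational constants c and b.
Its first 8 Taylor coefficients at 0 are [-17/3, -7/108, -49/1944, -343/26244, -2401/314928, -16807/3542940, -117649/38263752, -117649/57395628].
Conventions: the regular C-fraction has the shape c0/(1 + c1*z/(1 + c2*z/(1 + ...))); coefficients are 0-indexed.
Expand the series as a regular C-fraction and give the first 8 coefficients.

The regular C-fraction coefficients are [-17/3, -7/612, -77/204, -119/891, -455/1782, -154/975, -1351/5850, -65/386].

Taylor coefficients (read off): a_0 = -17/3, a_1 = -7/108, a_2 = -49/1944, a_3 = -343/26244, a_4 = -2401/314928, a_5 = -16807/3542940, a_6 = -117649/38263752, a_7 = -117649/57395628.
c0 = a_0 = -17/3. Peel one level at a time: if S = 1 + c*z/S' with S'(0) = 1, then c is the z-coefficient of S and S' = c*z/(S - 1).
S_1 = c0/f = 1 + (-7/612)*z + (-539/124848)*z^2 + ...; c1 = -7/612.
S_2 = c1*z/(S_1 - 1) = 1 + (-77/204)*z + (-49/972)*z^2 + ...; c2 = -77/204.
S_3 = c2*z/(S_2 - 1) = 1 + (-119/891)*z + (-54145/1587762)*z^2 + ...; c3 = -119/891.
S_4 = c3*z/(S_3 - 1) = 1 + (-455/1782)*z + (-49/1215)*z^2 + ...; c4 = -455/1782.
S_5 = c4*z/(S_4 - 1) = 1 + (-154/975)*z + (-104027/2851875)*z^2 + ...; c5 = -154/975.
S_6 = c5*z/(S_5 - 1) = 1 + (-1351/5850)*z + (-7/180)*z^2 + ...; c6 = -1351/5850.
S_7 = c6*z/(S_6 - 1) = 1 + (-65/386)*z + ...; c7 = -65/386.


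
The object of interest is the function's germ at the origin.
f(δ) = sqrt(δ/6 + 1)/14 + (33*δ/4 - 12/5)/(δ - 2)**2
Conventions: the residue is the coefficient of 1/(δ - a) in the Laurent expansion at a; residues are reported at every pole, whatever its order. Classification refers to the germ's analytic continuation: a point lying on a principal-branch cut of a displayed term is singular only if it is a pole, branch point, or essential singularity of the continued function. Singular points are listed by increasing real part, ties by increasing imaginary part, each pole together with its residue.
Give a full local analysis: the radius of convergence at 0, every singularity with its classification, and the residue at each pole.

Denominator factor (δ - 2)^2: pole of order 2 at 2, modulus 2.
Branch term (1/14)*sqrt(1 - δ/(-6)): its argument vanishes at δ = -6, a square-root branch point, modulus 6.
The radius of convergence is the smallest modulus among the singular points: 2.
The branch term is analytic at 2 and contributes nothing to the residue; only the rational part matters.
At the order-2 pole 2 set g(δ) = (δ - (2))^2*(rational part) = 33*δ/4 - 12/5.
Order-2 pole: residue = g'(a); g'(2) = 33/4, so the residue is 33/4.
List the singular points by increasing real part (a conjugate pair: the negative imaginary part first).

Radius of convergence at 0: 2.
At -6: an algebraic (square-root) branch point.
At 2: a pole of order 2; residue 33/4.


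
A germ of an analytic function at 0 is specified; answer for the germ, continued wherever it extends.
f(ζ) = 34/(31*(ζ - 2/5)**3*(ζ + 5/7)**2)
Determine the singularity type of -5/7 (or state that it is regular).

The denominator factor ζ + 5/7 vanishes at -5/7 and appears to the power 2; the numerator there equals 34/31, nonzero, and no other factor vanishes.
Hence a pole whose order is the multiplicity, 2.

The point is a pole of order 2.


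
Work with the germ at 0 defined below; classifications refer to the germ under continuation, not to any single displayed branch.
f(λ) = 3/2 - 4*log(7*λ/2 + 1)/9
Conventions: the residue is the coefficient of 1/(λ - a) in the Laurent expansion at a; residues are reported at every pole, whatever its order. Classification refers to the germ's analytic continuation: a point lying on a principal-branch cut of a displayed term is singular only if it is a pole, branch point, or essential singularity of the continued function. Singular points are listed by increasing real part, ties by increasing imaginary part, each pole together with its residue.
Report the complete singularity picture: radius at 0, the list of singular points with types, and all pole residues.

Branch term (-4/9)*log(1 - λ/(-2/7)): its argument vanishes at λ = -2/7, a logarithmic branch point, modulus 2/7.
The radius of convergence is the smallest modulus among the singular points: 2/7.

Radius of convergence at 0: 2/7.
At -2/7: a logarithmic branch point.


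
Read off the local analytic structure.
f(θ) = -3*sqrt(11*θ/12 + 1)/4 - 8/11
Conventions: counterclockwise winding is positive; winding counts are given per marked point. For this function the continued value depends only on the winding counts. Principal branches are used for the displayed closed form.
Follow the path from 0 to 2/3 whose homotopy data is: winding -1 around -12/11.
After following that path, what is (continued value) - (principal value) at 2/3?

Continued minus principal equals (1/4)*sqrt(58).

The rational part is single-valued and drops out of the difference; each branch term changes only by its own monodromy.
(-3/4)*sqrt(1 - θ/(-12/11)): winding -1 is odd, the square root flips sign, contributing -2*(-3/4)*sqrt(1 - (2/3)/(-12/11)) = -2*(-3/4)*sqrt(29/18) = (1/4)*sqrt(58).
Summing the contributions at θ = 2/3 gives (1/4)*sqrt(58).


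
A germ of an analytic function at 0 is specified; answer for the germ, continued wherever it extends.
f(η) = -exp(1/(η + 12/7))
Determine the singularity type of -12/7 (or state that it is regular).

The exponent 1/(η - (-12/7)) has a pole at -12/7, so exp(1/(η - (-12/7))) takes every nonzero value near it: an essential singularity (not a pole of any order).

The point is an essential singularity.


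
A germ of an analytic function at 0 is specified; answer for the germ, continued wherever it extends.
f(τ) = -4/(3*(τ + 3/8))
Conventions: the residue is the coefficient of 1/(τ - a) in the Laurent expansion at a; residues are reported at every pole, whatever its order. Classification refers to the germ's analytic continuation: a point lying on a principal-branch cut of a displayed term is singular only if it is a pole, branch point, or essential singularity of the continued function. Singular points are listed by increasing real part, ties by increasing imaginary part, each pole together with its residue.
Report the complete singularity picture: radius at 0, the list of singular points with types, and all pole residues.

Denominator factor (τ + 3/8): pole of order 1 at -3/8, modulus 3/8.
The radius of convergence is the smallest modulus among the singular points: 3/8.
At the order-1 pole -3/8 set g(τ) = (τ - (-3/8))*f(τ) = -4/3.
Simple pole: residue = g(a) at a = -3/8, which is -4/3.

Radius of convergence at 0: 3/8.
At -3/8: a pole of order 1; residue -4/3.


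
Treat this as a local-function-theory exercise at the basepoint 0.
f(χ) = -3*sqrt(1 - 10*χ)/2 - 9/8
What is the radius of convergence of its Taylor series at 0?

Branch term (-3/2)*sqrt(1 - χ/(1/10)): its argument vanishes at χ = 1/10, a square-root branch point, modulus 1/10.
The radius of convergence is the smallest modulus among the singular points: 1/10.

The radius of convergence is 1/10.


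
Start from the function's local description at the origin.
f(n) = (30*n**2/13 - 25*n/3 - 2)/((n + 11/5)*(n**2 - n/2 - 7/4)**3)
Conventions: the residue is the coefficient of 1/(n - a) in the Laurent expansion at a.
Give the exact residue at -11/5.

At the order-1 pole -11/5 set g(n) = (n - (-11/5))*f(n) = (30*n**2/13 - 25*n/3 - 2)/(n**2 - n/2 - 7/4)**3.
Simple pole: residue = g(a) at a = -11/5, which is 1072600000/2868842301.

The residue is 1072600000/2868842301.


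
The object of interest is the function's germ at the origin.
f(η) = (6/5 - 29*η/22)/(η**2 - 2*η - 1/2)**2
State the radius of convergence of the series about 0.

The radius of convergence is -1 + (1/2)*sqrt(6).

Denominator factor (η**2 - 2*η - 1/2)^2: discriminant 6, real irrational roots 1 + (1/2)*sqrt(6) and 1 - (1/2)*sqrt(6); poles of order 2, moduli 1 + (1/2)*sqrt(6) and -1 + (1/2)*sqrt(6).
The radius of convergence is the smallest modulus among the singular points: -1 + (1/2)*sqrt(6).


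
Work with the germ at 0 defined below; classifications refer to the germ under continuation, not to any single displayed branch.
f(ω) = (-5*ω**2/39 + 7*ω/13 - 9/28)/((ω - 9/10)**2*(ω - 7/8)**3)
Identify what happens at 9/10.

The denominator factor ω - 9/10 vanishes at 9/10 and appears to the power 2; the numerator there equals 27/455, nonzero, and no other factor vanishes.
Hence a pole whose order is the multiplicity, 2.

The point is a pole of order 2.


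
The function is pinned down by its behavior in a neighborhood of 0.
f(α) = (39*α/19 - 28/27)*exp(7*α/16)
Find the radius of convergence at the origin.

The radius of convergence is infinite.

The factor exp(7*α/16) is entire and contributes no finite singular point.
The polynomial part has no poles.
No finite singular points: the Taylor series at 0 converges everywhere.


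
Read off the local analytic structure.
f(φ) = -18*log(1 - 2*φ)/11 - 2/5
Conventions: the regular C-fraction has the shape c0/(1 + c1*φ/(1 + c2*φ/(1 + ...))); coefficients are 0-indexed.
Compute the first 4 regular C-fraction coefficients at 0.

Taylor coefficients (expand at 0): a_0 = -2/5, a_1 = 36/11, a_2 = 36/11, a_3 = 48/11.
c0 = a_0 = -2/5. Peel one level at a time: if S = 1 + c*φ/S' with S'(0) = 1, then c is the φ-coefficient of S and S' = c*φ/(S - 1).
S_1 = c0/f = 1 + (90/11)*φ + (9090/121)*φ^2 + ...; c1 = 90/11.
S_2 = c1*φ/(S_1 - 1) = 1 + (-101/11)*φ + (-1/3)*φ^2 + ...; c2 = -101/11.
S_3 = c2*φ/(S_2 - 1) = 1 + (-11/303)*φ + ...; c3 = -11/303.

The regular C-fraction coefficients are [-2/5, 90/11, -101/11, -11/303].


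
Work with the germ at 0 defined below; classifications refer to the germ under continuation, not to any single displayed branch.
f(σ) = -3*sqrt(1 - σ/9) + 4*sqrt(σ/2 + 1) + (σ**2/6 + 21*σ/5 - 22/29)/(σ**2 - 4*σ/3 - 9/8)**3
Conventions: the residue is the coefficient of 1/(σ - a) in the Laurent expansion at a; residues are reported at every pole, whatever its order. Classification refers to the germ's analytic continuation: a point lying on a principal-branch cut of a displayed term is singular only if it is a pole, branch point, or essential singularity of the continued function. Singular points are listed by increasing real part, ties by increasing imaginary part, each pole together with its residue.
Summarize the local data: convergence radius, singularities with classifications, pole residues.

Denominator factor (σ**2 - 4*σ/3 - 9/8)^3: discriminant 113/18, real irrational roots 2/3 + (1/12)*sqrt(226) and 2/3 - (1/12)*sqrt(226); poles of order 3, moduli 2/3 + (1/12)*sqrt(226) and -2/3 + (1/12)*sqrt(226).
Branch term (4)*sqrt(1 - σ/(-2)): its argument vanishes at σ = -2, a square-root branch point, modulus 2.
Branch term (-3)*sqrt(1 - σ/(9)): its argument vanishes at σ = 9, a square-root branch point, modulus 9.
The radius of convergence is the smallest modulus among the singular points: -2/3 + (1/12)*sqrt(226).
The branch terms are analytic at 2/3 - (1/12)*sqrt(226) and contribute nothing to the residue; only the rational part matters.
The factor σ**2 - 4*σ/3 - 9/8 splits as (σ - a)(σ - a') with a = 2/3 - (1/12)*sqrt(226), a' = 2/3 + (1/12)*sqrt(226). At the order-3 pole a set g(σ) = (σ - a)^3*(rational part) = [σ**2/6 + 21*σ/5 - 22/29] / (σ - a')^3.
Order-3 pole: residue = g''(a)/2; g''(2/3 - (1/12)*sqrt(226)) = -(3430359/209220065)*sqrt(226), so the residue is -(3430359/418440130)*sqrt(226).
The branch terms are analytic at 2/3 + (1/12)*sqrt(226) and contribute nothing to the residue; only the rational part matters.
The factor σ**2 - 4*σ/3 - 9/8 splits as (σ - a)(σ - a') with a = 2/3 + (1/12)*sqrt(226), a' = 2/3 - (1/12)*sqrt(226). At the order-3 pole a set g(σ) = (σ - a)^3*(rational part) = [σ**2/6 + 21*σ/5 - 22/29] / (σ - a')^3.
Order-3 pole: residue = g''(a)/2; g''(2/3 + (1/12)*sqrt(226)) = (3430359/209220065)*sqrt(226), so the residue is (3430359/418440130)*sqrt(226).
List the singular points by increasing real part (a conjugate pair: the negative imaginary part first).

Radius of convergence at 0: -2/3 + (1/12)*sqrt(226).
At -2: an algebraic (square-root) branch point.
At 2/3 - (1/12)*sqrt(226): a pole of order 3; residue -(3430359/418440130)*sqrt(226).
At 2/3 + (1/12)*sqrt(226): a pole of order 3; residue (3430359/418440130)*sqrt(226).
At 9: an algebraic (square-root) branch point.
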